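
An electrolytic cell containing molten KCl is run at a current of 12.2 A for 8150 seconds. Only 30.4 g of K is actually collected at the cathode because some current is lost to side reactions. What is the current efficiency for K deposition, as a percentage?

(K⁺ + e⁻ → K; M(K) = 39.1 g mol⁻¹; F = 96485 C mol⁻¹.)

75.4 %

Q = I·t = 12.20 × 8150.0 = 99430 C; n(e⁻) = 99430/96485 = 1.031 mol.
Theoretical n(K) = n(e⁻)/1 = 1.031 mol, i.e. m_theo = 1.031 × 39.1 = 40.29 g.
Efficiency = m_actual / m_theo = 30.4 / 40.29 = 75.4 %.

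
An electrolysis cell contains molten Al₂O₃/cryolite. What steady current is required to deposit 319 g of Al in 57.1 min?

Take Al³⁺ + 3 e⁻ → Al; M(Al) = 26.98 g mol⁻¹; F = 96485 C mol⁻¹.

999 A

n(Al) = 319 / 26.98 = 11.82 mol.
n(e⁻) = 3 × 11.82 = 35.47 mol.
Q = n(e⁻)·F = 35.47 × 96485 = 3422000 C.
I = Q/t = 3422000 / 3426.0 s = 999 A.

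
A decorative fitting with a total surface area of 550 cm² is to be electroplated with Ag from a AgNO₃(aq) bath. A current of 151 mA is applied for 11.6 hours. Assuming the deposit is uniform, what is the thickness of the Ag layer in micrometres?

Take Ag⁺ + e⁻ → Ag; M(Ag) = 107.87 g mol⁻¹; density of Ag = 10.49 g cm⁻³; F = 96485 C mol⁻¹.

Q = I·t = 0.1510 × 41760 = 6306 C; n(e⁻) = 0.06535 mol.
n(Ag) = n(e⁻)/1 = 0.06535 mol, so m = 0.06535 × 107.87 = 7.050 g.
Volume = m/ρ = 7.050 / 10.49 = 0.6721 cm³.
Thickness = V/A = 0.6721 / 550 = 0.00122 cm = 12.2 μm.

12.2 μm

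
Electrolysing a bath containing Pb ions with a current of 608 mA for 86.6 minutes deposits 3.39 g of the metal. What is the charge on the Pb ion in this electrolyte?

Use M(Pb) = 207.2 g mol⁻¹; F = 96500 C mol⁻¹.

Q = I·t = 0.6080 A × 5196.0 s = 3159 C, so n(e⁻) = 3159/96500 = 0.03274 mol.
n(Pb) deposited = 3.39 / 207.2 = 0.01636 mol.
Electrons per atom = n(e⁻)/n(Pb) = 0.03274 / 0.01636 = 2.00 ≈ 2, so the ion is Pb²⁺.

+2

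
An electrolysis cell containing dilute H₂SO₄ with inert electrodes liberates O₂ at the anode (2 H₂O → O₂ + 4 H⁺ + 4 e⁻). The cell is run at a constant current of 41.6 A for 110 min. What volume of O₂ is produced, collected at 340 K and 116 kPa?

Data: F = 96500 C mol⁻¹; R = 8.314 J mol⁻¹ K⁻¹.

Q = I·t = 41.60 A × 6600.0 s = 274600 C.
n(e⁻) = Q/F = 274600 / 96500 = 2.845 mol.
4 electrons are transferred per O₂ molecule, so n(O₂) = 2.845 / 4 = 0.7113 mol.
V = nRT/P = (0.7113 × 8.314 × 340) / (116 × 10³ Pa) = 0.0173 m³ = 17.3 L.

17.3 L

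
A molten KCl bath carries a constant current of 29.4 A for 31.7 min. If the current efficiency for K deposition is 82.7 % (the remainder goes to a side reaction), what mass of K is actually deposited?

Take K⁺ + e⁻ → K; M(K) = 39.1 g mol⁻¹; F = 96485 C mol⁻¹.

Q = I·t = 29.40 × 1902.0 = 55920 C.
n(e⁻) = 55920/96485 = 0.5796 mol; theoretically n(K) = 0.5796/1 = 0.5796 mol, m_theo = 22.66 g.
At 82.7 % efficiency, m_actual = 0.827 × 22.66 = 18.7 g.

18.7 g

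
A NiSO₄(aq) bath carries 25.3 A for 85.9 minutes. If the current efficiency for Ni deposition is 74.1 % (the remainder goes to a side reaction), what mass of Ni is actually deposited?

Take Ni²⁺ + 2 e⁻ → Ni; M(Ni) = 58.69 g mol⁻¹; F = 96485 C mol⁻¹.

Q = I·t = 25.30 × 5154.0 = 130400 C.
n(e⁻) = 130400/96485 = 1.351 mol; theoretically n(Ni) = 1.351/2 = 0.6757 mol, m_theo = 39.66 g.
At 74.1 % efficiency, m_actual = 0.741 × 39.66 = 29.4 g.

29.4 g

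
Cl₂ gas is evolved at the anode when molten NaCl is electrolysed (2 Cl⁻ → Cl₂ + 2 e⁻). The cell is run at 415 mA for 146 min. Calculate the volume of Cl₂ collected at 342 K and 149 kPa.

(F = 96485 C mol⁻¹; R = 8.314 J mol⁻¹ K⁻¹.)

0.360 L

Q = I·t = 0.4150 A × 8760.0 s = 3635 C.
n(e⁻) = Q/F = 3635 / 96485 = 0.03768 mol.
2 electrons are transferred per Cl₂ molecule, so n(Cl₂) = 0.03768 / 2 = 0.01884 mol.
V = nRT/P = (0.01884 × 8.314 × 342) / (149 × 10³ Pa) = 3.60 × 10⁻⁴ m³ = 0.360 L.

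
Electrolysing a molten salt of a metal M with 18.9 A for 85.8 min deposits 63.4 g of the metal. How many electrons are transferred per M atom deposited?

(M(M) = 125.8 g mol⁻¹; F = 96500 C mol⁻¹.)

2

Q = I·t = 18.90 A × 5148.0 s = 97300 C, so n(e⁻) = 97300/96500 = 1.008 mol.
n(M) deposited = 63.4 / 125.8 = 0.5040 mol.
Electrons per atom = n(e⁻)/n(M) = 1.008 / 0.5040 = 2.00 ≈ 2, so the ion is M²⁺.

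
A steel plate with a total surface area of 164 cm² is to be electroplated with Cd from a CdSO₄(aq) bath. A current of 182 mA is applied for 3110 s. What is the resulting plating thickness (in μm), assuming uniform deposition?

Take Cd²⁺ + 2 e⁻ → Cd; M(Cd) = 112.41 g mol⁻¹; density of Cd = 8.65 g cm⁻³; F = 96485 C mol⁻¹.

2.32 μm

Q = I·t = 0.1820 × 3110.0 = 566.0 C; n(e⁻) = 0.005866 mol.
n(Cd) = n(e⁻)/2 = 0.002933 mol, so m = 0.002933 × 112.41 = 0.3297 g.
Volume = m/ρ = 0.3297 / 8.65 = 0.03812 cm³.
Thickness = V/A = 0.03812 / 164 = 2.32 × 10⁻⁴ cm = 2.32 μm.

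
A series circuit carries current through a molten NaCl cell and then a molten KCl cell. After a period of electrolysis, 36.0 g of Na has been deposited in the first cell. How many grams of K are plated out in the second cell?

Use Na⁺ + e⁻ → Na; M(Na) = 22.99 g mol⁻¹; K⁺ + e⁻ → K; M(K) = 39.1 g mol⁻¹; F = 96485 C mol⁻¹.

61.2 g

n(Na) = 36.0 / 22.99 = 1.566 mol.
Since Na⁺ + e⁻ → Na, n(e⁻) passed = 1 × 1.566 = 1.566 mol.
Cells in series carry the same charge, so the same 1.566 mol of electrons passes through cell 2.
K⁺ + e⁻ → K, so n(K) = 1.566 / 1 = 1.566 mol.
m(K) = 1.566 × 39.1 = 61.2 g.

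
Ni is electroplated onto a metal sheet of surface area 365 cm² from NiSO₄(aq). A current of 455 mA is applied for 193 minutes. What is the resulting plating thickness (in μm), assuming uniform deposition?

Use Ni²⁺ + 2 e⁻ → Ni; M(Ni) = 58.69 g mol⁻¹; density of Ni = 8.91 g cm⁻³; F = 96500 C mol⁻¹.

4.93 μm

Q = I·t = 0.4550 × 11580 = 5269 C; n(e⁻) = 0.05460 mol.
n(Ni) = n(e⁻)/2 = 0.02730 mol, so m = 0.02730 × 58.69 = 1.602 g.
Volume = m/ρ = 1.602 / 8.91 = 0.1798 cm³.
Thickness = V/A = 0.1798 / 365 = 4.93 × 10⁻⁴ cm = 4.93 μm.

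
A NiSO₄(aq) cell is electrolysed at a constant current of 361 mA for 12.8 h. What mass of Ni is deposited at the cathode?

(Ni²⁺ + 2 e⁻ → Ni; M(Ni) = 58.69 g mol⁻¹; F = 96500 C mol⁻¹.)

5.06 g

Q = I·t = 0.3610 A × 46080 s = 16630 C.
n(e⁻) = Q/F = 16630 / 96500 = 0.1724 mol.
Ni²⁺ + 2 e⁻ → Ni, so n(Ni) = n(e⁻)/2 = 0.08619 mol.
m = n·M = 0.08619 × 58.69 = 5.06 g.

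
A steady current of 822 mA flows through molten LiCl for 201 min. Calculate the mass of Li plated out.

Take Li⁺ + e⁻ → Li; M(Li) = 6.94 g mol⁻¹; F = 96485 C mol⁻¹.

0.713 g

Q = I·t = 0.8220 A × 12060 s = 9913 C.
n(e⁻) = Q/F = 9913 / 96485 = 0.1027 mol.
Li⁺ + e⁻ → Li, so n(Li) = n(e⁻)/1 = 0.1027 mol.
m = n·M = 0.1027 × 6.94 = 0.713 g.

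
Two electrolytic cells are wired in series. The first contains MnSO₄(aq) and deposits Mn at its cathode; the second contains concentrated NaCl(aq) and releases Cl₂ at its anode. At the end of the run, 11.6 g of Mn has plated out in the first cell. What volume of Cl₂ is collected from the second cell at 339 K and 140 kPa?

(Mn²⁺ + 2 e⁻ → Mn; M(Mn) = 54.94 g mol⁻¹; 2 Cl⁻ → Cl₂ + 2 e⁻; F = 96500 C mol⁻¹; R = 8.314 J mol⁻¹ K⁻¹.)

4.25 L

n(Mn) = 11.6 / 54.94 = 0.2111 mol, so n(e⁻) = 2 × 0.2111 = 0.4223 mol.
The cells are in series, so the same 0.4223 mol of electrons passes through the second cell.
2 Cl⁻ → Cl₂ + 2 e⁻ — 2 mol e⁻ per mol Cl₂, so n(Cl₂) = 0.4223/2 = 0.2111 mol.
V = nRT/P = (0.2111 × 8.314 × 339) / (140 × 10³) = 0.00425 m³ = 4.25 L.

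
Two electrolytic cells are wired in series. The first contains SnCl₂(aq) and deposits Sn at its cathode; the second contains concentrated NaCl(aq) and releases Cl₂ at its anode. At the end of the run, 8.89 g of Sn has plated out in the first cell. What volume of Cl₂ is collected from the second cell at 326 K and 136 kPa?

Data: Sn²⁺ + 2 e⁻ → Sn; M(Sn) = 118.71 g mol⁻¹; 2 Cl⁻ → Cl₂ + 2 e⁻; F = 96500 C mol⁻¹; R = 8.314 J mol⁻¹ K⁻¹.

n(Sn) = 8.89 / 118.71 = 0.07489 mol, so n(e⁻) = 2 × 0.07489 = 0.1498 mol.
The cells are in series, so the same 0.1498 mol of electrons passes through the second cell.
2 Cl⁻ → Cl₂ + 2 e⁻ — 2 mol e⁻ per mol Cl₂, so n(Cl₂) = 0.1498/2 = 0.07489 mol.
V = nRT/P = (0.07489 × 8.314 × 326) / (136 × 10³) = 0.00149 m³ = 1.49 L.

1.49 L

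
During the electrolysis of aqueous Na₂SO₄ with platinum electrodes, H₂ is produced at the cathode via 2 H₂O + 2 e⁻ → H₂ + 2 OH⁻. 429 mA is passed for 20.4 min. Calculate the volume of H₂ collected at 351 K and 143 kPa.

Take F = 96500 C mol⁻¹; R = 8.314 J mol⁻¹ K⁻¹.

0.0555 L

Q = I·t = 0.4290 A × 1224.0 s = 525.1 C.
n(e⁻) = Q/F = 525.1 / 96500 = 0.005441 mol.
2 electrons are transferred per H₂ molecule, so n(H₂) = 0.005441 / 2 = 0.002721 mol.
V = nRT/P = (0.002721 × 8.314 × 351) / (143 × 10³ Pa) = 5.55 × 10⁻⁵ m³ = 0.0555 L.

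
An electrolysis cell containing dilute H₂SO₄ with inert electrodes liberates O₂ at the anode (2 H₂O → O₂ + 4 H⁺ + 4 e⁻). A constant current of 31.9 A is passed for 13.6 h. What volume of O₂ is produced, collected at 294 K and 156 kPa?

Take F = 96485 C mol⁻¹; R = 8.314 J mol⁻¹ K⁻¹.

Q = I·t = 31.90 A × 48960 s = 1562000 C.
n(e⁻) = Q/F = 1562000 / 96485 = 16.19 mol.
4 electrons are transferred per O₂ molecule, so n(O₂) = 16.19 / 4 = 4.047 mol.
V = nRT/P = (4.047 × 8.314 × 294) / (156 × 10³ Pa) = 0.0634 m³ = 63.4 L.

63.4 L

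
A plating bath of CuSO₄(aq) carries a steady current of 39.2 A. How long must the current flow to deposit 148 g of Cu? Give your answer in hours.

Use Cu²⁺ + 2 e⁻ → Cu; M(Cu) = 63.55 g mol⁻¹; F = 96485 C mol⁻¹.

3.18 h

n(Cu) = m/M = 148 / 63.55 = 2.329 mol.
Each Cu atom requires 2 electrons, so n(e⁻) = 2 × 2.329 = 4.658 mol.
Q = n(e⁻)·F = 4.658 × 96485 = 449400 C.
t = Q/I = 449400 / 39.20 A = 11460 s = 3.18 h.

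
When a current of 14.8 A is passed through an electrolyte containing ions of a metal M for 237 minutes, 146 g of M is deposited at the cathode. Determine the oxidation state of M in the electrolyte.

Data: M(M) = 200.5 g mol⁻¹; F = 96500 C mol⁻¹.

Q = I·t = 14.80 A × 14220 s = 210500 C, so n(e⁻) = 210500/96500 = 2.181 mol.
n(M) deposited = 146 / 200.5 = 0.7282 mol.
Electrons per atom = n(e⁻)/n(M) = 2.181 / 0.7282 = 2.99 ≈ 3, so the ion is M³⁺.

+3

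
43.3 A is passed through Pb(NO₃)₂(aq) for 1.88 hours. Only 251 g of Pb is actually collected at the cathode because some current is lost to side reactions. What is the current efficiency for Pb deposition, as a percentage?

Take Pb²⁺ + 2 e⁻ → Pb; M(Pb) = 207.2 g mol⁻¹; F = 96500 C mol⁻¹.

Q = I·t = 43.30 × 6768.0 = 293100 C; n(e⁻) = 293100/96500 = 3.037 mol.
Theoretical n(Pb) = n(e⁻)/2 = 1.518 mol, i.e. m_theo = 1.518 × 207.2 = 314.6 g.
Efficiency = m_actual / m_theo = 251 / 314.6 = 79.8 %.

79.8 %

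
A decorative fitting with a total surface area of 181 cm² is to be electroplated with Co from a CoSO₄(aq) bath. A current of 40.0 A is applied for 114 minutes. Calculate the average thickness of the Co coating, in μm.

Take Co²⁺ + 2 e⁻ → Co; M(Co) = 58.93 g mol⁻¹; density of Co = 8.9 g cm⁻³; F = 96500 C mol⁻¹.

Q = I·t = 40.00 × 6840.0 = 273600 C; n(e⁻) = 2.835 mol.
n(Co) = n(e⁻)/2 = 1.418 mol, so m = 1.418 × 58.93 = 83.54 g.
Volume = m/ρ = 83.54 / 8.9 = 9.387 cm³.
Thickness = V/A = 9.387 / 181 = 0.0519 cm = 519 μm.

519 μm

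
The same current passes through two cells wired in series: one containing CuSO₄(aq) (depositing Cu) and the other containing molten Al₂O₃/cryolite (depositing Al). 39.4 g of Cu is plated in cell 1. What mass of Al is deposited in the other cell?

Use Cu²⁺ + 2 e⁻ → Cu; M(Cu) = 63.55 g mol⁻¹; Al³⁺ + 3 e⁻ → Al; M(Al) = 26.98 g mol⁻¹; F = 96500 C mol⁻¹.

n(Cu) = 39.4 / 63.55 = 0.6200 mol.
Since Cu²⁺ + 2 e⁻ → Cu, n(e⁻) passed = 2 × 0.6200 = 1.240 mol.
Cells in series carry the same charge, so the same 1.240 mol of electrons passes through cell 2.
Al³⁺ + 3 e⁻ → Al, so n(Al) = 1.240 / 3 = 0.4133 mol.
m(Al) = 0.4133 × 26.98 = 11.2 g.

11.2 g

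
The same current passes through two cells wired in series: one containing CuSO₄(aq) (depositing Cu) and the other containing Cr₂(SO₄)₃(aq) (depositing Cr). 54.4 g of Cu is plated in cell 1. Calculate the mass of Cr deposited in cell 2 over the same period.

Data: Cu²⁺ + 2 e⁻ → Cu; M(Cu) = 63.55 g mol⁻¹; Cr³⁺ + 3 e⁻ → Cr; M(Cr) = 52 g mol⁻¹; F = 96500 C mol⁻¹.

29.7 g

n(Cu) = 54.4 / 63.55 = 0.8560 mol.
Since Cu²⁺ + 2 e⁻ → Cu, n(e⁻) passed = 2 × 0.8560 = 1.712 mol.
Cells in series carry the same charge, so the same 1.712 mol of electrons passes through cell 2.
Cr³⁺ + 3 e⁻ → Cr, so n(Cr) = 1.712 / 3 = 0.5707 mol.
m(Cr) = 0.5707 × 52 = 29.7 g.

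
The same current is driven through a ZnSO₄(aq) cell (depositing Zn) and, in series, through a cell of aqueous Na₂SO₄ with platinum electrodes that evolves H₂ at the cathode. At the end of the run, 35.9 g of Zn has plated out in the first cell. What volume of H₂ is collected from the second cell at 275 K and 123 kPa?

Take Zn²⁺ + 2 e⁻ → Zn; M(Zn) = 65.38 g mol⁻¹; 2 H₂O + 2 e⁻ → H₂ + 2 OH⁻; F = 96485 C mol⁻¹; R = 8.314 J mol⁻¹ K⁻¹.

10.2 L

n(Zn) = 35.9 / 65.38 = 0.5491 mol, so n(e⁻) = 2 × 0.5491 = 1.098 mol.
The cells are in series, so the same 1.098 mol of electrons passes through the second cell.
2 H₂O + 2 e⁻ → H₂ + 2 OH⁻ — 2 mol e⁻ per mol H₂, so n(H₂) = 1.098/2 = 0.5491 mol.
V = nRT/P = (0.5491 × 8.314 × 275) / (123 × 10³) = 0.0102 m³ = 10.2 L.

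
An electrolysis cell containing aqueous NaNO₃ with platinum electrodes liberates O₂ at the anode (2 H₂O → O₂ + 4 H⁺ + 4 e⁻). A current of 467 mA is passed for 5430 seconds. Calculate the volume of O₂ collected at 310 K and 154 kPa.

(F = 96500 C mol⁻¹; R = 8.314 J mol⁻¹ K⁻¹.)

0.110 L

Q = I·t = 0.4670 A × 5430.0 s = 2536 C.
n(e⁻) = Q/F = 2536 / 96500 = 0.02628 mol.
4 electrons are transferred per O₂ molecule, so n(O₂) = 0.02628 / 4 = 0.006569 mol.
V = nRT/P = (0.006569 × 8.314 × 310) / (154 × 10³ Pa) = 1.10 × 10⁻⁴ m³ = 0.110 L.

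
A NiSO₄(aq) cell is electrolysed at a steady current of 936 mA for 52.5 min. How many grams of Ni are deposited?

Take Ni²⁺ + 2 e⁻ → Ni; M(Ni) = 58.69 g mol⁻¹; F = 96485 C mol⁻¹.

Q = I·t = 0.9360 A × 3150.0 s = 2948 C.
n(e⁻) = Q/F = 2948 / 96485 = 0.03056 mol.
Ni²⁺ + 2 e⁻ → Ni, so n(Ni) = n(e⁻)/2 = 0.01528 mol.
m = n·M = 0.01528 × 58.69 = 0.897 g.

0.897 g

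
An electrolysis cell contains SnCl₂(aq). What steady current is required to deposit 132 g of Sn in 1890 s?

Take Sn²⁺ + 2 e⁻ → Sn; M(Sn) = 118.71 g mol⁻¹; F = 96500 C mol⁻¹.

114 A

n(Sn) = 132 / 118.71 = 1.112 mol.
n(e⁻) = 2 × 1.112 = 2.224 mol.
Q = n(e⁻)·F = 2.224 × 96500 = 214600 C.
I = Q/t = 214600 / 1890.0 s = 114 A.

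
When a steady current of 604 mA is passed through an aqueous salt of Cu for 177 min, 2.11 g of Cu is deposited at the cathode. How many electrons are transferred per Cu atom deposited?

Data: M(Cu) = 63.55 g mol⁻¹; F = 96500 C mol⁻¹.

Q = I·t = 0.6040 A × 10620 s = 6414 C, so n(e⁻) = 6414/96500 = 0.06647 mol.
n(Cu) deposited = 2.11 / 63.55 = 0.03320 mol.
Electrons per atom = n(e⁻)/n(Cu) = 0.06647 / 0.03320 = 2.00 ≈ 2, so the ion is Cu²⁺.

2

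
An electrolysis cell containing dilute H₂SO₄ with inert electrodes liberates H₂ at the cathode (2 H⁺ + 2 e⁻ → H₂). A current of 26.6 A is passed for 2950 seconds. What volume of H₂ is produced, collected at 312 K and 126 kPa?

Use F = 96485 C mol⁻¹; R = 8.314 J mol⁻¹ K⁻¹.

Q = I·t = 26.60 A × 2950.0 s = 78470 C.
n(e⁻) = Q/F = 78470 / 96485 = 0.8133 mol.
2 electrons are transferred per H₂ molecule, so n(H₂) = 0.8133 / 2 = 0.4066 mol.
V = nRT/P = (0.4066 × 8.314 × 312) / (126 × 10³ Pa) = 0.00837 m³ = 8.37 L.

8.37 L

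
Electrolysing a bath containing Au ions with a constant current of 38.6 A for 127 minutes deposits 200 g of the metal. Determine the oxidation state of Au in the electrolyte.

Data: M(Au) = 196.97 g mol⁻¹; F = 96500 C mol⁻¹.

Q = I·t = 38.60 A × 7620.0 s = 294100 C, so n(e⁻) = 294100/96500 = 3.048 mol.
n(Au) deposited = 200 / 196.97 = 1.015 mol.
Electrons per atom = n(e⁻)/n(Au) = 3.048 / 1.015 = 3.00 ≈ 3, so the ion is Au³⁺.

+3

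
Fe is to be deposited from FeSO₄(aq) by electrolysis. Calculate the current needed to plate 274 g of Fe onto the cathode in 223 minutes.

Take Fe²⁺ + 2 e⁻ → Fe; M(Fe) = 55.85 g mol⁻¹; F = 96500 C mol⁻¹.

70.8 A

n(Fe) = 274 / 55.85 = 4.906 mol.
n(e⁻) = 2 × 4.906 = 9.812 mol.
Q = n(e⁻)·F = 9.812 × 96500 = 946900 C.
I = Q/t = 946900 / 13380 s = 70.8 A.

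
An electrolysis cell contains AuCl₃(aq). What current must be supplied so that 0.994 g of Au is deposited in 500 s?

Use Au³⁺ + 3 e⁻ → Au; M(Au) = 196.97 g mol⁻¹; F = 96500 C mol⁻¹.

n(Au) = 0.994 / 196.97 = 0.005046 mol.
n(e⁻) = 3 × 0.005046 = 0.01514 mol.
Q = n(e⁻)·F = 0.01514 × 96500 = 1461 C.
I = Q/t = 1461 / 500.00 s = 2.92 A.

2.92 A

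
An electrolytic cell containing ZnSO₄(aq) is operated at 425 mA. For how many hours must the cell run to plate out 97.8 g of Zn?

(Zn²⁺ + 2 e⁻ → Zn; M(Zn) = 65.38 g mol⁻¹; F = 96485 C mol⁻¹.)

189 h

n(Zn) = m/M = 97.8 / 65.38 = 1.496 mol.
Each Zn atom requires 2 electrons, so n(e⁻) = 2 × 1.496 = 2.992 mol.
Q = n(e⁻)·F = 2.992 × 96485 = 288700 C.
t = Q/I = 288700 / 0.4250 A = 679200 s = 189 h.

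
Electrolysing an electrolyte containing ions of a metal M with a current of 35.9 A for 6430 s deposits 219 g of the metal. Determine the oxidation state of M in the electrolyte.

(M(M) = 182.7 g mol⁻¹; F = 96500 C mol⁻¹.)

Q = I·t = 35.90 A × 6430.0 s = 230800 C, so n(e⁻) = 230800/96500 = 2.392 mol.
n(M) deposited = 219 / 182.7 = 1.199 mol.
Electrons per atom = n(e⁻)/n(M) = 2.392 / 1.199 = 2.00 ≈ 2, so the ion is M²⁺.

+2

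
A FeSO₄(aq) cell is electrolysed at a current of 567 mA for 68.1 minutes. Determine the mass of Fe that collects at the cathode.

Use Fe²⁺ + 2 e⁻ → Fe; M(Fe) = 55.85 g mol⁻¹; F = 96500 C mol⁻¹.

0.670 g

Q = I·t = 0.5670 A × 4086.0 s = 2317 C.
n(e⁻) = Q/F = 2317 / 96500 = 0.02401 mol.
Fe²⁺ + 2 e⁻ → Fe, so n(Fe) = n(e⁻)/2 = 0.01200 mol.
m = n·M = 0.01200 × 55.85 = 0.670 g.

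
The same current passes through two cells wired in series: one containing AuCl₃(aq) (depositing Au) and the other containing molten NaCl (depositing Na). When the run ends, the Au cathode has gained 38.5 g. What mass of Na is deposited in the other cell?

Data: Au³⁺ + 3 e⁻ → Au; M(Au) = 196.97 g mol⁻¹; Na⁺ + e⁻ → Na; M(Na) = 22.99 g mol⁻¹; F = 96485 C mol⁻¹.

13.5 g

n(Au) = 38.5 / 196.97 = 0.1955 mol.
Since Au³⁺ + 3 e⁻ → Au, n(e⁻) passed = 3 × 0.1955 = 0.5864 mol.
Cells in series carry the same charge, so the same 0.5864 mol of electrons passes through cell 2.
Na⁺ + e⁻ → Na, so n(Na) = 0.5864 / 1 = 0.5864 mol.
m(Na) = 0.5864 × 22.99 = 13.5 g.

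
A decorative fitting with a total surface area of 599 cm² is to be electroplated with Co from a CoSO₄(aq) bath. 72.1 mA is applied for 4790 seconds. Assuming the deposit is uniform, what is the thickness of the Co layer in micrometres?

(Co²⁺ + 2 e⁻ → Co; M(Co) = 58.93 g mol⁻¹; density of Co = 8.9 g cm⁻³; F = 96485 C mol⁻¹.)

Q = I·t = 0.07210 × 4790.0 = 345.4 C; n(e⁻) = 0.003579 mol.
n(Co) = n(e⁻)/2 = 0.001790 mol, so m = 0.001790 × 58.93 = 0.1055 g.
Volume = m/ρ = 0.1055 / 8.9 = 0.01185 cm³.
Thickness = V/A = 0.01185 / 599 = 1.98 × 10⁻⁵ cm = 0.198 μm.

0.198 μm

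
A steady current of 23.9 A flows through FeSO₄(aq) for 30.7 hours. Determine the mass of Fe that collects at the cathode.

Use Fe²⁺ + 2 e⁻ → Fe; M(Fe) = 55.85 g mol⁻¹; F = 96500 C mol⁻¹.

Q = I·t = 23.90 A × 110520 s = 2641000 C.
n(e⁻) = Q/F = 2641000 / 96500 = 27.37 mol.
Fe²⁺ + 2 e⁻ → Fe, so n(Fe) = n(e⁻)/2 = 13.69 mol.
m = n·M = 13.69 × 55.85 = 764 g.

764 g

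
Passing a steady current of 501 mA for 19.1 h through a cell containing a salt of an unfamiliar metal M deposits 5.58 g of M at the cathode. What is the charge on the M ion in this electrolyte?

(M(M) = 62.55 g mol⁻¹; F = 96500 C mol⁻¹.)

Q = I·t = 0.5010 A × 68760 s = 34450 C, so n(e⁻) = 34450/96500 = 0.3570 mol.
n(M) deposited = 5.58 / 62.55 = 0.08921 mol.
Electrons per atom = n(e⁻)/n(M) = 0.3570 / 0.08921 = 4.00 ≈ 4, so the ion is M⁴⁺.

+4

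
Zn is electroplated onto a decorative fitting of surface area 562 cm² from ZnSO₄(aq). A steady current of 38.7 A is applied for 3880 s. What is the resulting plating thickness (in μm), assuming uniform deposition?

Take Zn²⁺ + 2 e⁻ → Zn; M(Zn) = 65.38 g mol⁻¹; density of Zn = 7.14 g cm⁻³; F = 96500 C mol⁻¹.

Q = I·t = 38.70 × 3880.0 = 150200 C; n(e⁻) = 1.556 mol.
n(Zn) = n(e⁻)/2 = 0.7780 mol, so m = 0.7780 × 65.38 = 50.87 g.
Volume = m/ρ = 50.87 / 7.14 = 7.124 cm³.
Thickness = V/A = 7.124 / 562 = 0.0127 cm = 127 μm.

127 μm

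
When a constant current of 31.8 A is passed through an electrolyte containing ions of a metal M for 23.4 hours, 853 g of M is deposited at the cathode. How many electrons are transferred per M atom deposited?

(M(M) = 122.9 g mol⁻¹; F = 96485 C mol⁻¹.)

Q = I·t = 31.80 A × 84240 s = 2679000 C, so n(e⁻) = 2679000/96485 = 27.76 mol.
n(M) deposited = 853 / 122.9 = 6.941 mol.
Electrons per atom = n(e⁻)/n(M) = 27.76 / 6.941 = 4.00 ≈ 4, so the ion is M⁴⁺.

4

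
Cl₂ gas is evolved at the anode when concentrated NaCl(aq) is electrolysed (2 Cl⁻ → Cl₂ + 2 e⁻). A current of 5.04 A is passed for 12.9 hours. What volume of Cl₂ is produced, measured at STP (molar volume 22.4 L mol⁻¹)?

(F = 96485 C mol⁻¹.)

Q = I·t = 5.040 A × 46440 s = 234100 C.
n(e⁻) = Q/F = 234100 / 96485 = 2.426 mol.
2 electrons are transferred per Cl₂ molecule, so n(Cl₂) = 2.426 / 2 = 1.213 mol.
V = n × V_m = 1.213 × 22.4 = 27.2 L.

27.2 L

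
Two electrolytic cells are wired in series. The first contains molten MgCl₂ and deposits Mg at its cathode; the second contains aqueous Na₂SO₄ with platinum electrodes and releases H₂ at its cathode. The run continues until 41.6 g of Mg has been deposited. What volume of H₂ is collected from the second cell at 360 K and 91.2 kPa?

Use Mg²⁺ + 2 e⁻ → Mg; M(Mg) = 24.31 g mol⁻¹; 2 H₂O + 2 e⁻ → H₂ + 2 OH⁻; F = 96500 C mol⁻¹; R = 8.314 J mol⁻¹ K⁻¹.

n(Mg) = 41.6 / 24.31 = 1.711 mol, so n(e⁻) = 2 × 1.711 = 3.422 mol.
The cells are in series, so the same 3.422 mol of electrons passes through the second cell.
2 H₂O + 2 e⁻ → H₂ + 2 OH⁻ — 2 mol e⁻ per mol H₂, so n(H₂) = 3.422/2 = 1.711 mol.
V = nRT/P = (1.711 × 8.314 × 360) / (91.2 × 10³) = 0.0562 m³ = 56.2 L.

56.2 L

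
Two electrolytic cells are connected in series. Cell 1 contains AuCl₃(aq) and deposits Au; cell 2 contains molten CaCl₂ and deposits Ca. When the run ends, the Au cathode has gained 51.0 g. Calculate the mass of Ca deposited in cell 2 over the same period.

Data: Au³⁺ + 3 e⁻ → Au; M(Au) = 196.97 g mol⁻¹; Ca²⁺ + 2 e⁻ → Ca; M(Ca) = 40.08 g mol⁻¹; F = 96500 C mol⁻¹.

n(Au) = 51.0 / 196.97 = 0.2589 mol.
Since Au³⁺ + 3 e⁻ → Au, n(e⁻) passed = 3 × 0.2589 = 0.7768 mol.
Cells in series carry the same charge, so the same 0.7768 mol of electrons passes through cell 2.
Ca²⁺ + 2 e⁻ → Ca, so n(Ca) = 0.7768 / 2 = 0.3884 mol.
m(Ca) = 0.3884 × 40.08 = 15.6 g.

15.6 g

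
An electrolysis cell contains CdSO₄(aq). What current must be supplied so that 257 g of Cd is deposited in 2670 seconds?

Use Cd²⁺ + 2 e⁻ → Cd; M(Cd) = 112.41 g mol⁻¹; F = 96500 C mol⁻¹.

165 A

n(Cd) = 257 / 112.41 = 2.286 mol.
n(e⁻) = 2 × 2.286 = 4.573 mol.
Q = n(e⁻)·F = 4.573 × 96500 = 441300 C.
I = Q/t = 441300 / 2670.0 s = 165 A.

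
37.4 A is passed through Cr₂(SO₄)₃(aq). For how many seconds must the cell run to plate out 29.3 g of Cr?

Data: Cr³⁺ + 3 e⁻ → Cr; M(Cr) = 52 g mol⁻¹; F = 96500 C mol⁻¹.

4360 s

n(Cr) = m/M = 29.3 / 52 = 0.5635 mol.
Each Cr atom requires 3 electrons, so n(e⁻) = 3 × 0.5635 = 1.690 mol.
Q = n(e⁻)·F = 1.690 × 96500 = 163100 C.
t = Q/I = 163100 / 37.40 A = 4362 s.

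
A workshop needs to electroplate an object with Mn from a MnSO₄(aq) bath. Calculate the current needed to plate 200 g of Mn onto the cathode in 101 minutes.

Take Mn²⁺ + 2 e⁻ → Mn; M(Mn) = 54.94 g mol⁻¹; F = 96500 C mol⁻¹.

n(Mn) = 200 / 54.94 = 3.640 mol.
n(e⁻) = 2 × 3.640 = 7.281 mol.
Q = n(e⁻)·F = 7.281 × 96500 = 702600 C.
I = Q/t = 702600 / 6060.0 s = 116 A.

116 A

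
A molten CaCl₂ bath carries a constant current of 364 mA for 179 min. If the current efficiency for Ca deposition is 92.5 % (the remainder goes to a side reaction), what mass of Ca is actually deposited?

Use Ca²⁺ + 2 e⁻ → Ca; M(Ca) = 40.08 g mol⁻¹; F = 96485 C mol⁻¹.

0.751 g

Q = I·t = 0.3640 × 10740 = 3909 C.
n(e⁻) = 3909/96485 = 0.04052 mol; theoretically n(Ca) = 0.04052/2 = 0.02026 mol, m_theo = 0.8120 g.
At 92.5 % efficiency, m_actual = 0.925 × 0.8120 = 0.751 g.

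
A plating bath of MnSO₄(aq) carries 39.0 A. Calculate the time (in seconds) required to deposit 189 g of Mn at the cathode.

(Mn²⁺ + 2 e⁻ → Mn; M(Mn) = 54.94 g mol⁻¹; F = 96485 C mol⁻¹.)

17000 s

n(Mn) = m/M = 189 / 54.94 = 3.440 mol.
Each Mn atom requires 2 electrons, so n(e⁻) = 2 × 3.440 = 6.880 mol.
Q = n(e⁻)·F = 6.880 × 96485 = 663800 C.
t = Q/I = 663800 / 39.00 A = 17020 s.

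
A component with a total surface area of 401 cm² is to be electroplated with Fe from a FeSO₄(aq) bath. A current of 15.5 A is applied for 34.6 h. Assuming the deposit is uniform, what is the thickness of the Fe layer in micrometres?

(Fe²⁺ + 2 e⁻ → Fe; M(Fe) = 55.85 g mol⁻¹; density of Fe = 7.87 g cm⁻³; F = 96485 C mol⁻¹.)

Q = I·t = 15.50 × 124560 = 1931000 C; n(e⁻) = 20.01 mol.
n(Fe) = n(e⁻)/2 = 10.01 mol, so m = 10.01 × 55.85 = 558.8 g.
Volume = m/ρ = 558.8 / 7.87 = 71.00 cm³.
Thickness = V/A = 71.00 / 401 = 0.177 cm = 1770 μm.

1770 μm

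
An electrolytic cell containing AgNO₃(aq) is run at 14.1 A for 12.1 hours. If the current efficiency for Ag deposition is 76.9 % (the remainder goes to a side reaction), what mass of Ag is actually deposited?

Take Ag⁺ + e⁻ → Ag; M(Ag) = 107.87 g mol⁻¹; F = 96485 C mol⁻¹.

Q = I·t = 14.10 × 43560 = 614200 C.
n(e⁻) = 614200/96485 = 6.366 mol; theoretically n(Ag) = 6.366/1 = 6.366 mol, m_theo = 686.7 g.
At 76.9 % efficiency, m_actual = 0.769 × 686.7 = 528 g.

528 g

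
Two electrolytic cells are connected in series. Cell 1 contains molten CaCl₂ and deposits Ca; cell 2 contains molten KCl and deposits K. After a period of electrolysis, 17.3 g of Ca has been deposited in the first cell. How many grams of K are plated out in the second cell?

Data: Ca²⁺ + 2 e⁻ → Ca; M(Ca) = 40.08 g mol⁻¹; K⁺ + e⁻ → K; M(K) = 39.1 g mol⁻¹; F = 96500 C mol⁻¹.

33.8 g

n(Ca) = 17.3 / 40.08 = 0.4316 mol.
Since Ca²⁺ + 2 e⁻ → Ca, n(e⁻) passed = 2 × 0.4316 = 0.8633 mol.
Cells in series carry the same charge, so the same 0.8633 mol of electrons passes through cell 2.
K⁺ + e⁻ → K, so n(K) = 0.8633 / 1 = 0.8633 mol.
m(K) = 0.8633 × 39.1 = 33.8 g.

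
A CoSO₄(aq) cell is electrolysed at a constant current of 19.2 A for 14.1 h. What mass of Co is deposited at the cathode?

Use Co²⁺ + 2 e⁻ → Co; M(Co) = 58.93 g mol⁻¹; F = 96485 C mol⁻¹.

Q = I·t = 19.20 A × 50760 s = 974600 C.
n(e⁻) = Q/F = 974600 / 96485 = 10.10 mol.
Co²⁺ + 2 e⁻ → Co, so n(Co) = n(e⁻)/2 = 5.050 mol.
m = n·M = 5.050 × 58.93 = 298 g.

298 g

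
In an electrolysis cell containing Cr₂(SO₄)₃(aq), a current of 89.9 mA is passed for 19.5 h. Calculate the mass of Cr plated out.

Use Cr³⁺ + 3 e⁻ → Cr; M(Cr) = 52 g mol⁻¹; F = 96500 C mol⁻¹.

1.13 g

Q = I·t = 0.08990 A × 70200 s = 6311 C.
n(e⁻) = Q/F = 6311 / 96500 = 0.06540 mol.
Cr³⁺ + 3 e⁻ → Cr, so n(Cr) = n(e⁻)/3 = 0.02180 mol.
m = n·M = 0.02180 × 52 = 1.13 g.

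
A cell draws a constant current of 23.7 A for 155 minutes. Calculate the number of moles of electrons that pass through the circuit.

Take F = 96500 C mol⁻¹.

2.28 mol

Q = I·t = 23.70 A × 9300.0 s = 220400 C.
n(e⁻) = Q/F = 220400 / 96500 = 2.28 mol.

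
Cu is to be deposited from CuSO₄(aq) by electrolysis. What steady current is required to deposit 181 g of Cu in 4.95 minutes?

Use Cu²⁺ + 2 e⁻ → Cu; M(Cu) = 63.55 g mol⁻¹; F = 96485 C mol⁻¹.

1850 A

n(Cu) = 181 / 63.55 = 2.848 mol.
n(e⁻) = 2 × 2.848 = 5.696 mol.
Q = n(e⁻)·F = 5.696 × 96485 = 549600 C.
I = Q/t = 549600 / 297.00 s = 1850 A.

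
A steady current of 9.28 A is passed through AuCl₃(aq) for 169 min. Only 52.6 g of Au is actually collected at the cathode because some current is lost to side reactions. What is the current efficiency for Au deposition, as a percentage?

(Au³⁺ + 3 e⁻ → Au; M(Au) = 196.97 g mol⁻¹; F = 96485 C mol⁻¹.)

82.1 %

Q = I·t = 9.280 × 10140 = 94100 C; n(e⁻) = 94100/96485 = 0.9753 mol.
Theoretical n(Au) = n(e⁻)/3 = 0.3251 mol, i.e. m_theo = 0.3251 × 196.97 = 64.03 g.
Efficiency = m_actual / m_theo = 52.6 / 64.03 = 82.1 %.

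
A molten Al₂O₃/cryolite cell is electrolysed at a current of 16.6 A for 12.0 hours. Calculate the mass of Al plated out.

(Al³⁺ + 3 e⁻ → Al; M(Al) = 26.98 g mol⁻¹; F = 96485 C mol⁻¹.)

Q = I·t = 16.60 A × 43200 s = 717100 C.
n(e⁻) = Q/F = 717100 / 96485 = 7.432 mol.
Al³⁺ + 3 e⁻ → Al, so n(Al) = n(e⁻)/3 = 2.477 mol.
m = n·M = 2.477 × 26.98 = 66.8 g.

66.8 g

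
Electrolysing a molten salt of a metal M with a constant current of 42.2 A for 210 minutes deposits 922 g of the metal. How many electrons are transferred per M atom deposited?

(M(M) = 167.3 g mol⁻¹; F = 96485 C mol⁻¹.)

Q = I·t = 42.20 A × 12600 s = 531700 C, so n(e⁻) = 531700/96485 = 5.511 mol.
n(M) deposited = 922 / 167.3 = 5.511 mol.
Electrons per atom = n(e⁻)/n(M) = 5.511 / 5.511 = 1.00 ≈ 1, so the ion is M⁺.

1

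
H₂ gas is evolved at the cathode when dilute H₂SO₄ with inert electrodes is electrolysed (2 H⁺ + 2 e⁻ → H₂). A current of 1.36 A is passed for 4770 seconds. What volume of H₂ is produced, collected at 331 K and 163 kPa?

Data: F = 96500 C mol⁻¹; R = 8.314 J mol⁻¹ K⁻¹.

Q = I·t = 1.360 A × 4770.0 s = 6487 C.
n(e⁻) = Q/F = 6487 / 96500 = 0.06722 mol.
2 electrons are transferred per H₂ molecule, so n(H₂) = 0.06722 / 2 = 0.03361 mol.
V = nRT/P = (0.03361 × 8.314 × 331) / (163 × 10³ Pa) = 5.67 × 10⁻⁴ m³ = 0.567 L.

0.567 L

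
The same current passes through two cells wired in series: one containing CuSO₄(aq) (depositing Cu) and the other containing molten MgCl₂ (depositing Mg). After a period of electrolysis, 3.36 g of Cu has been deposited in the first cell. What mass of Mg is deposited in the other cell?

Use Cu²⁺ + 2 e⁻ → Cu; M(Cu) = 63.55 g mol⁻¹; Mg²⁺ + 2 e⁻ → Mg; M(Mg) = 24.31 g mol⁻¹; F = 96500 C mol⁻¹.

n(Cu) = 3.36 / 63.55 = 0.05287 mol.
Since Cu²⁺ + 2 e⁻ → Cu, n(e⁻) passed = 2 × 0.05287 = 0.1057 mol.
Cells in series carry the same charge, so the same 0.1057 mol of electrons passes through cell 2.
Mg²⁺ + 2 e⁻ → Mg, so n(Mg) = 0.1057 / 2 = 0.05287 mol.
m(Mg) = 0.05287 × 24.31 = 1.29 g.

1.29 g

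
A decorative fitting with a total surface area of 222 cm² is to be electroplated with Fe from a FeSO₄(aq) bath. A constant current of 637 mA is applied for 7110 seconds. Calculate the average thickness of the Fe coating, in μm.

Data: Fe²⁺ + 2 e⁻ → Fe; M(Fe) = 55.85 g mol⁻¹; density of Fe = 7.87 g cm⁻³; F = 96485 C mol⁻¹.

Q = I·t = 0.6370 × 7110.0 = 4529 C; n(e⁻) = 0.04694 mol.
n(Fe) = n(e⁻)/2 = 0.02347 mol, so m = 0.02347 × 55.85 = 1.311 g.
Volume = m/ρ = 1.311 / 7.87 = 0.1666 cm³.
Thickness = V/A = 0.1666 / 222 = 7.50 × 10⁻⁴ cm = 7.50 μm.

7.50 μm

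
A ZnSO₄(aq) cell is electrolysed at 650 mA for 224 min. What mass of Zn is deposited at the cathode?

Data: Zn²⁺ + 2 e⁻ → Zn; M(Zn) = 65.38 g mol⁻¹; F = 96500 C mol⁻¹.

Q = I·t = 0.6500 A × 13440 s = 8736 C.
n(e⁻) = Q/F = 8736 / 96500 = 0.09053 mol.
Zn²⁺ + 2 e⁻ → Zn, so n(Zn) = n(e⁻)/2 = 0.04526 mol.
m = n·M = 0.04526 × 65.38 = 2.96 g.

2.96 g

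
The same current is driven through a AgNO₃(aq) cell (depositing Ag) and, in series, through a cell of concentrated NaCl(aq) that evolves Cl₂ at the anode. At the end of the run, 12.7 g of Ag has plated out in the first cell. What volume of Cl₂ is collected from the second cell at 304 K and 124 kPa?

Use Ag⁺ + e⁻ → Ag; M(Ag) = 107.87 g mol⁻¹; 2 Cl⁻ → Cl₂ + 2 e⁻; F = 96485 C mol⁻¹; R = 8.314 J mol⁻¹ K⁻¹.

n(Ag) = 12.7 / 107.87 = 0.1177 mol, so n(e⁻) = 1 × 0.1177 = 0.1177 mol.
The cells are in series, so the same 0.1177 mol of electrons passes through the second cell.
2 Cl⁻ → Cl₂ + 2 e⁻ — 2 mol e⁻ per mol Cl₂, so n(Cl₂) = 0.1177/2 = 0.05887 mol.
V = nRT/P = (0.05887 × 8.314 × 304) / (124 × 10³) = 0.00120 m³ = 1.20 L.

1.20 L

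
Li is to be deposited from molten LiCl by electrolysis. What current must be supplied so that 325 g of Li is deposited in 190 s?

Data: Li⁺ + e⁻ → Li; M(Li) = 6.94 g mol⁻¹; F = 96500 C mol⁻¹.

n(Li) = 325 / 6.94 = 46.83 mol.
n(e⁻) = 1 × 46.83 = 46.83 mol.
Q = n(e⁻)·F = 46.83 × 96500 = 4519000 C.
I = Q/t = 4519000 / 190.00 s = 23800 A.

23800 A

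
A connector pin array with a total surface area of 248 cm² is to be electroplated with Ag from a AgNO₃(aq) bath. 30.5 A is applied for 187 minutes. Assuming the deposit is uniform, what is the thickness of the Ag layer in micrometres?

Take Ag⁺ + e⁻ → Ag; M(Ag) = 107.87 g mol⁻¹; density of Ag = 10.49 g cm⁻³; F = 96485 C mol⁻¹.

Q = I·t = 30.50 × 11220 = 342200 C; n(e⁻) = 3.547 mol.
n(Ag) = n(e⁻)/1 = 3.547 mol, so m = 3.547 × 107.87 = 382.6 g.
Volume = m/ρ = 382.6 / 10.49 = 36.47 cm³.
Thickness = V/A = 36.47 / 248 = 0.147 cm = 1470 μm.

1470 μm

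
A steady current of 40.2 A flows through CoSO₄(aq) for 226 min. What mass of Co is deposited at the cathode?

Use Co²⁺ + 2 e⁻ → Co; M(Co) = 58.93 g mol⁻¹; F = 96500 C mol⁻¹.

Q = I·t = 40.20 A × 13560 s = 545100 C.
n(e⁻) = Q/F = 545100 / 96500 = 5.649 mol.
Co²⁺ + 2 e⁻ → Co, so n(Co) = n(e⁻)/2 = 2.824 mol.
m = n·M = 2.824 × 58.93 = 166 g.

166 g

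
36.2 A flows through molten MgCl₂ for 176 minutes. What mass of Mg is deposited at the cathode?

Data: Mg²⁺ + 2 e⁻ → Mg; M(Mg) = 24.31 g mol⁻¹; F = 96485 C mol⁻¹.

48.2 g

Q = I·t = 36.20 A × 10560 s = 382300 C.
n(e⁻) = Q/F = 382300 / 96485 = 3.962 mol.
Mg²⁺ + 2 e⁻ → Mg, so n(Mg) = n(e⁻)/2 = 1.981 mol.
m = n·M = 1.981 × 24.31 = 48.2 g.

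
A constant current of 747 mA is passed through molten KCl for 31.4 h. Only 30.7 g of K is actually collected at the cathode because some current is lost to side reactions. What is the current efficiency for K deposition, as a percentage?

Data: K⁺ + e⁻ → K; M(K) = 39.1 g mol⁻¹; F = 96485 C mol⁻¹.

Q = I·t = 0.7470 × 113040 = 84440 C; n(e⁻) = 84440/96485 = 0.8752 mol.
Theoretical n(K) = n(e⁻)/1 = 0.8752 mol, i.e. m_theo = 0.8752 × 39.1 = 34.22 g.
Efficiency = m_actual / m_theo = 30.7 / 34.22 = 89.7 %.

89.7 %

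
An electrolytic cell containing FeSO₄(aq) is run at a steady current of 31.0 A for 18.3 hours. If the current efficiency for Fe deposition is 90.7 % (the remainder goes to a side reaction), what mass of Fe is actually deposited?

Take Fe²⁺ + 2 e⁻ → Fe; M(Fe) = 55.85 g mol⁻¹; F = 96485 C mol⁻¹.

536 g

Q = I·t = 31.00 × 65880 = 2042000 C.
n(e⁻) = 2042000/96485 = 21.17 mol; theoretically n(Fe) = 21.17/2 = 10.58 mol, m_theo = 591.1 g.
At 90.7 % efficiency, m_actual = 0.907 × 591.1 = 536 g.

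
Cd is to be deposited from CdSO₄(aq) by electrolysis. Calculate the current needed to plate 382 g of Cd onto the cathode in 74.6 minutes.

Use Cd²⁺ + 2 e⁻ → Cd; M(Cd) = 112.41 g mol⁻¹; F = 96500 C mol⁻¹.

147 A

n(Cd) = 382 / 112.41 = 3.398 mol.
n(e⁻) = 2 × 3.398 = 6.797 mol.
Q = n(e⁻)·F = 6.797 × 96500 = 655900 C.
I = Q/t = 655900 / 4476.0 s = 147 A.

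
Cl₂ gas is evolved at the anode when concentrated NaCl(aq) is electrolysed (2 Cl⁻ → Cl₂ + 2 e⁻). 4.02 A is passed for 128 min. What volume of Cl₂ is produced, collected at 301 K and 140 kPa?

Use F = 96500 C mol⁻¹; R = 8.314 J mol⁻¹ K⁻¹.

Q = I·t = 4.020 A × 7680.0 s = 30870 C.
n(e⁻) = Q/F = 30870 / 96500 = 0.3199 mol.
2 electrons are transferred per Cl₂ molecule, so n(Cl₂) = 0.3199 / 2 = 0.1600 mol.
V = nRT/P = (0.1600 × 8.314 × 301) / (140 × 10³ Pa) = 0.00286 m³ = 2.86 L.

2.86 L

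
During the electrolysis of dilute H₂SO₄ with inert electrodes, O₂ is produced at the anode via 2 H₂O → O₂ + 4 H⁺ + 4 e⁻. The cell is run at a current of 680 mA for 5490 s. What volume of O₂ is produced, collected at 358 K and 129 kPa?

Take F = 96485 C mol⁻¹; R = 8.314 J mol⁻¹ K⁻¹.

Q = I·t = 0.6800 A × 5490.0 s = 3733 C.
n(e⁻) = Q/F = 3733 / 96485 = 0.03869 mol.
4 electrons are transferred per O₂ molecule, so n(O₂) = 0.03869 / 4 = 0.009673 mol.
V = nRT/P = (0.009673 × 8.314 × 358) / (129 × 10³ Pa) = 2.23 × 10⁻⁴ m³ = 0.223 L.

0.223 L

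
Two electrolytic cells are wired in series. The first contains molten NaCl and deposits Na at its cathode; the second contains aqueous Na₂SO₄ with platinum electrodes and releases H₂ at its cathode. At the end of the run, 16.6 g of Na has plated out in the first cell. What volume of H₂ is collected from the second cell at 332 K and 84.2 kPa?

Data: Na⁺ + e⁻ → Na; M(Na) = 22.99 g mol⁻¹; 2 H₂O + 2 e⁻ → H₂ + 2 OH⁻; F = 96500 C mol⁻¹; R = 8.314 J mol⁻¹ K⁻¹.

11.8 L

n(Na) = 16.6 / 22.99 = 0.7221 mol, so n(e⁻) = 1 × 0.7221 = 0.7221 mol.
The cells are in series, so the same 0.7221 mol of electrons passes through the second cell.
2 H₂O + 2 e⁻ → H₂ + 2 OH⁻ — 2 mol e⁻ per mol H₂, so n(H₂) = 0.7221/2 = 0.3610 mol.
V = nRT/P = (0.3610 × 8.314 × 332) / (84.2 × 10³) = 0.0118 m³ = 11.8 L.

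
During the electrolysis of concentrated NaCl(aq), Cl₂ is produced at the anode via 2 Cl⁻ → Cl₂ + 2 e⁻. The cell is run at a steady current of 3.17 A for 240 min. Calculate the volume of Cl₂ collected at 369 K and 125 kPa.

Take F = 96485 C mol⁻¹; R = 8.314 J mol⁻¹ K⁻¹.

Q = I·t = 3.170 A × 14400 s = 45650 C.
n(e⁻) = Q/F = 45650 / 96485 = 0.4731 mol.
2 electrons are transferred per Cl₂ molecule, so n(Cl₂) = 0.4731 / 2 = 0.2366 mol.
V = nRT/P = (0.2366 × 8.314 × 369) / (125 × 10³ Pa) = 0.00581 m³ = 5.81 L.

5.81 L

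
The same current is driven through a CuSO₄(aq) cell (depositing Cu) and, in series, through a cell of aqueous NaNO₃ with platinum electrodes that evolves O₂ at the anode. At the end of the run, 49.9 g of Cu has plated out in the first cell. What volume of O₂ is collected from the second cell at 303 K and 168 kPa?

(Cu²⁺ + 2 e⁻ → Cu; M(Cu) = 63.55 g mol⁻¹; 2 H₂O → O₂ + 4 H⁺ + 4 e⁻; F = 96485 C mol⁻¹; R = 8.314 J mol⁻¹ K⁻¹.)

n(Cu) = 49.9 / 63.55 = 0.7852 mol, so n(e⁻) = 2 × 0.7852 = 1.570 mol.
The cells are in series, so the same 1.570 mol of electrons passes through the second cell.
2 H₂O → O₂ + 4 H⁺ + 4 e⁻ — 4 mol e⁻ per mol O₂, so n(O₂) = 1.570/4 = 0.3926 mol.
V = nRT/P = (0.3926 × 8.314 × 303) / (168 × 10³) = 0.00589 m³ = 5.89 L.

5.89 L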